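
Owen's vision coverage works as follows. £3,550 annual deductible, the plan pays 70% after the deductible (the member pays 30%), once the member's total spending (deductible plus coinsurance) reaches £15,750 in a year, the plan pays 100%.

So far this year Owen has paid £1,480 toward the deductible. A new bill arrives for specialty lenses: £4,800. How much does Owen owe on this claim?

Remaining deductible: £3,550 − £1,480 = £2,070.
The remaining £2,730 (= £4,800 − £2,070) moves to coinsurance.
Coinsurance: £2,730 × 30% = £819.
So the member owes £2,070 + £819 = £2,889 before any cap.
Cumulative spending £1,480 + £2,889 = £4,369 stays under the £15,750 maximum.

£2,889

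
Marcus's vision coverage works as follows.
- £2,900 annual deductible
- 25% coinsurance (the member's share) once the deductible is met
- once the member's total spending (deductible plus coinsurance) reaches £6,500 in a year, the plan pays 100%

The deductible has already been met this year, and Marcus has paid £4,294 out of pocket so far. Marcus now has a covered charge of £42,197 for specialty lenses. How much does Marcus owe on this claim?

£2,206

With the deductible met, the entire £42,197 is subject to coinsurance.
Coinsurance: £42,197 × 25% = £10,549.25.
That would bring total out-of-pocket to £14,843.25, past the £6,500 cap. The member is capped at £6,500 − £4,294 = £2,206 on this claim.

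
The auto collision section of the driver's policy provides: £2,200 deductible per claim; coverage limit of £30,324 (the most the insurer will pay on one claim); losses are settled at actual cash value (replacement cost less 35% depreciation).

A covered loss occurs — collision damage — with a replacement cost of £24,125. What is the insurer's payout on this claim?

At 35% depreciation, ACV = £24,125 − £8,443.75 = £15,681.25.
Less the £2,200 deductible: £15,681.25 − £2,200 = £13,481.25.
That's under the £30,324 cap, so the insurer reimburses the full £13,481.25.

£13,481.25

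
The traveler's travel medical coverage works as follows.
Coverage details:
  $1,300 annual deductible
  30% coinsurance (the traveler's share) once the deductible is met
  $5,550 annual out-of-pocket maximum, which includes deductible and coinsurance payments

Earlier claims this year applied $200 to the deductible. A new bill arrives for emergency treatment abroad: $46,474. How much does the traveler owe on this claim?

$5,350

$200 of the $1,300 deductible is already met, leaving $1,100.
That leaves $46,474 − $1,100 = $45,374 for coinsurance.
Traveler's 30% share of $45,374 is $13,612.20.
That puts the traveler's cost at $1,100 + $13,612.20 = $14,712.20 before any cap.
Adding $14,712.20 to the $200 already spent would give $14,912.20, which exceeds the $5,550 cap; the traveler pays just $5,550 − $200 = $5,350.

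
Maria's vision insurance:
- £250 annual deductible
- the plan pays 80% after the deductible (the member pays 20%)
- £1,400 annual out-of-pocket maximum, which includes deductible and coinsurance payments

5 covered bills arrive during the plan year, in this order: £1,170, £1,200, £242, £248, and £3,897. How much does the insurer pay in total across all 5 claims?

£5,357

Claim 1 — £1,170: deductible takes £250, £920 remains; member's 20% is £184. Member pays £434; OOP now £434. Insurer: £1,170 − £434 = £736.
Claim 2 — £1,200: 20% coinsurance on £1,200 = £240. Cost to member: £240. OOP to date £674. Insurer: £1,200 − £240 = £960.
Claim 3 — £242: deductible met; 20% of £242 = £48.40. Member owes £48.40 (running OOP £722.40). Plan pays £242 − £48.40 = £193.60.
Claim 4 — £248: deductible already satisfied, so member's share is 20% × £248 = £49.60. Member owes £49.60 (running OOP £772). Insurer: £248 − £49.60 = £198.40.
Claim 5 — £3,897: deductible met; 20% of £3,897 = £779.40. Adding that to £772 gives £1,551.40, past the £1,400 cap; member pays only £1,400 − £772 = £628. Insurer: £3,897 − £628 = £3,269.
Insurer total = bills − member's total = £6,757 − £1,400 = £5,357.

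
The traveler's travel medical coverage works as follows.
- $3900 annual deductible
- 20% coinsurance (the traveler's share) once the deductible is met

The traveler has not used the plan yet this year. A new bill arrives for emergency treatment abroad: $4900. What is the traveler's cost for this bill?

The full $3900 deductible is still open; $3900 of this bill applies to it.
That leaves $4900 − $3900 = $1000 for coinsurance.
20% of $1000 = $200 falls to the traveler.
That puts the traveler's cost at $3900 + $200 = $4100.

$4100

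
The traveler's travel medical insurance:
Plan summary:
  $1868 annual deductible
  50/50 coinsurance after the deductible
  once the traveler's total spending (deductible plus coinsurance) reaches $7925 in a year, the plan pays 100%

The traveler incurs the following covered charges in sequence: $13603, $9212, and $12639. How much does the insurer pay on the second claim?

Claim 1 ($13603): deductible takes $1868, $11735 remains; traveler's 50% is $5867.50. Traveler pays $7735.50; OOP now $7735.50. Insurer: $13603 − $7735.50 = $5867.50.
Claim 2 ($9212): 50% coinsurance on $9212 = $4606. OOP would hit $12341.50 > $7925, so the cap limits the traveler to $7925 − $7735.50 = $189.50. Plan pays $9212 − $189.50 = $9022.50.

$9022.50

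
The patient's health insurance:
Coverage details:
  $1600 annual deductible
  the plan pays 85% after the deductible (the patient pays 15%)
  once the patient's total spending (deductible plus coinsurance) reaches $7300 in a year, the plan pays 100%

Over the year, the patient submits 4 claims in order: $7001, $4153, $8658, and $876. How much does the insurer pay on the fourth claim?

$744.60

Claim 1 — $7001: $1600 to deductible, leaving $5401; patient's 15% is $810.15. Patient pays $2410.15; OOP now $2410.15. Plan pays $7001 − $2410.15 = $4590.85.
Claim 2 — $4153: deductible met; 15% of $4153 = $622.95. Patient pays $622.95; OOP now $3033.10. Plan pays $4153 − $622.95 = $3530.05.
Claim 3 — $8658: deductible already satisfied, so patient's share is 15% × $8658 = $1298.70. Patient pays $1298.70; OOP now $4331.80. Plan pays $8658 − $1298.70 = $7359.30.
Claim 4 — $876: 15% coinsurance on $876 = $131.40. Cost to patient: $131.40. OOP to date $4463.20. Insurer: $876 − $131.40 = $744.60.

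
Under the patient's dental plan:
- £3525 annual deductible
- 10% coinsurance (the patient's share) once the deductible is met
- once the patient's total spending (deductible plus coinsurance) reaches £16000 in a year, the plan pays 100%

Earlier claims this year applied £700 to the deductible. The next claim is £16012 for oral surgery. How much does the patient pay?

Remaining deductible: £3525 − £700 = £2825.
After the £2825 deductible portion, £16012 − £2825 = £13187 is subject to coinsurance.
10% of £13187 = £1318.70 falls to the patient.
So the patient owes £2825 + £1318.70 = £4143.70 before any cap.
Cumulative spending £700 + £4143.70 = £4843.70 stays under the £16000 maximum.

£4143.70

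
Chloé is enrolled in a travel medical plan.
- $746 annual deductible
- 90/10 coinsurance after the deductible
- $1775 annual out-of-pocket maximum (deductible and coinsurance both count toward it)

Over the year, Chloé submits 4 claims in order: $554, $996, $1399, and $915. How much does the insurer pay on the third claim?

Bill 1, $554: all of it applies to the deductible. Traveler owes $554 (running OOP $554). Plan pays $554 − $554 = $0.
Bill 2, $996: $192 to deductible, leaving $804; coinsurance $804 × 10% = $80.40. Traveler owes $272.40 (running OOP $826.40). Insurer: $996 − $272.40 = $723.60.
Bill 3, $1399: deductible already satisfied, so traveler's share is 10% × $1399 = $139.90. Traveler owes $139.90 (running OOP $966.30). Plan pays $1399 − $139.90 = $1259.10.

$1259.10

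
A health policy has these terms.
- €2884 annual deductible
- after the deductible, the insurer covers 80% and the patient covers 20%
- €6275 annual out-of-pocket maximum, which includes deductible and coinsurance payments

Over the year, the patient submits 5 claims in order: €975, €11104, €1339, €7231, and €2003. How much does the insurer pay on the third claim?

Claim 1 — €975: entire amount goes to the deductible. Patient pays €975; OOP now €975. Insurer: €975 − €975 = €0.
Claim 2 — €11104: deductible takes €1909, €9195 remains; 20% of €9195 = €1839. Patient owes €3748 (running OOP €4723). Plan pays €11104 − €3748 = €7356.
Claim 3 — €1339: deductible already satisfied, so patient's share is 20% × €1339 = €267.80. Cost to patient: €267.80. OOP to date €4990.80. Plan pays €1339 − €267.80 = €1071.20.

€1071.20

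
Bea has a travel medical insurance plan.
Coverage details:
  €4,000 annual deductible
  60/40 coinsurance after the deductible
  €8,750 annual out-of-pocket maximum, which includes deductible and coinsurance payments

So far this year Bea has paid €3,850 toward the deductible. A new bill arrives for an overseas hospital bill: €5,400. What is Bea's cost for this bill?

Remaining deductible: €4,000 − €3,850 = €150.
After the €150 deductible portion, €5,400 − €150 = €5,250 is subject to coinsurance.
Traveler's 40% share of €5,250 is €2,100.
That puts the traveler's cost at €150 + €2,100 = €2,250 before any cap.
Total out-of-pocket so far would be €3,850 + €2,250 = €6,100, below the €8,750 cap — no reduction.

€2,250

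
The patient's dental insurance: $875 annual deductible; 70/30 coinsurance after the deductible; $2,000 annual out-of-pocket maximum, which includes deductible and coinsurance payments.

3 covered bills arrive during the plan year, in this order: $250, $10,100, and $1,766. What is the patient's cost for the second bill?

$1,750

Bill 1, $250: fully absorbed by the deductible. Patient pays $250; OOP now $250.
Bill 2, $10,100: $625 finishes the deductible; $9,475 goes to coinsurance; patient's 30% is $2,842.50. Claim cost before the cap: $625 + $2,842.50 = $3,467.50. OOP would hit $3,717.50 > $2,000, so the cap limits the patient to $2,000 − $250 = $1,750.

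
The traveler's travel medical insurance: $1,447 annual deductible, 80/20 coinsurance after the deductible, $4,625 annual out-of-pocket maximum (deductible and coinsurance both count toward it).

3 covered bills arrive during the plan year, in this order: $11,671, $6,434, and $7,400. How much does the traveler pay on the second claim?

$1,133.20

Bill 1, $11,671: deductible takes $1,447, $10,224 remains; traveler's 20% is $2,044.80. Traveler pays $3,491.80; OOP now $3,491.80.
Bill 2, $6,434: deductible met; 20% of $6,434 = $1,286.80. That would push OOP to $4,778.60, over the $4,625 cap, so traveler pays $4,625 − $3,491.80 = $1,133.20.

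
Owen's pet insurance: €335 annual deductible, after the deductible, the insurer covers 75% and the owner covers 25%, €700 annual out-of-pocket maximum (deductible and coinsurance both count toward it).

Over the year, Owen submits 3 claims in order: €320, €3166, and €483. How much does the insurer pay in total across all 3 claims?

€3269

Claim 1 — €320: entire amount goes to the deductible. Cost to owner: €320. OOP to date €320. Insurer: €320 − €320 = €0.
Claim 2 — €3166: deductible takes €15, €3151 remains; owner's 25% is €787.75. Deductible plus coinsurance: €15 + €787.75 = €802.75. Adding that to €320 gives €1122.75, past the €700 cap; owner pays only €700 − €320 = €380. Plan pays €3166 − €380 = €2786.
Claim 3 — €483: deductible already satisfied, so owner's share is 25% × €483 = €120.75. That would push OOP to €820.75, over the €700 cap, so owner pays €700 − €700 = €0. Insurer: €483 − €0 = €483.
Insurer total = bills − owner's total = €3969 − €700 = €3269.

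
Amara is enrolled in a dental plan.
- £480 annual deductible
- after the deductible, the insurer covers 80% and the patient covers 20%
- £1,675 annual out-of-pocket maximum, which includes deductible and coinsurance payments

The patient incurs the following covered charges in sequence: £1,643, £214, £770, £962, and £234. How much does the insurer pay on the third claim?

Claim 1 — £1,643: deductible takes £480, £1,163 remains; coinsurance £1,163 × 20% = £232.60. Cost to patient: £712.60. OOP to date £712.60. Insurer: £1,643 − £712.60 = £930.40.
Claim 2 — £214: deductible already satisfied, so patient's share is 20% × £214 = £42.80. Patient pays £42.80; OOP now £755.40. Insurer: £214 − £42.80 = £171.20.
Claim 3 — £770: 20% coinsurance on £770 = £154. Patient owes £154 (running OOP £909.40). Insurer: £770 − £154 = £616.

£616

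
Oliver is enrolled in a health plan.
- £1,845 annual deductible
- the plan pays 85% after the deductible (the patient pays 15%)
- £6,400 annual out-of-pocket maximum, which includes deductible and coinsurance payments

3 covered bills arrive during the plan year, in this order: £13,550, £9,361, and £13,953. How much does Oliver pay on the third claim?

£1,395.10

#1 (£13,550): £1,845 to deductible, leaving £11,705; patient's 15% is £1,755.75. Cost to patient: £3,600.75. OOP to date £3,600.75.
#2 (£9,361): 15% coinsurance on £9,361 = £1,404.15. Patient pays £1,404.15; OOP now £5,004.90.
#3 (£13,953): deductible met; 15% of £13,953 = £2,092.95. Adding that to £5,004.90 gives £7,097.85, past the £6,400 cap; patient pays only £6,400 − £5,004.90 = £1,395.10.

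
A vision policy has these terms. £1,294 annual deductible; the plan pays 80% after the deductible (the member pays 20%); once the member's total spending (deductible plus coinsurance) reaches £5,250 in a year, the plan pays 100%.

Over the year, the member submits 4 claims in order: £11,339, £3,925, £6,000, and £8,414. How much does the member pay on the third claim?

#1 (£11,339): £1,294 finishes the deductible; £10,045 goes to coinsurance; coinsurance £10,045 × 20% = £2,009. Member pays £3,303; OOP now £3,303.
#2 (£3,925): 20% coinsurance on £3,925 = £785. Cost to member: £785. OOP to date £4,088.
#3 (£6,000): deductible already satisfied, so member's share is 20% × £6,000 = £1,200. OOP would hit £5,288 > £5,250, so the cap limits the member to £5,250 − £4,088 = £1,162.

£1,162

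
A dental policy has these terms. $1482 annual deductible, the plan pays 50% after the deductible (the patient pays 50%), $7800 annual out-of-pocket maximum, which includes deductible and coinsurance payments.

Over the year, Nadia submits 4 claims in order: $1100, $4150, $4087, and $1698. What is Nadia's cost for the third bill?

Claim 1 ($1100): all of it applies to the deductible. Patient owes $1100 (running OOP $1100).
Claim 2 ($4150): $382 finishes the deductible; $3768 goes to coinsurance; patient's 50% is $1884. Patient pays $2266; OOP now $3366.
Claim 3 ($4087): 50% coinsurance on $4087 = $2043.50. Patient owes $2043.50 (running OOP $5409.50).

$2043.50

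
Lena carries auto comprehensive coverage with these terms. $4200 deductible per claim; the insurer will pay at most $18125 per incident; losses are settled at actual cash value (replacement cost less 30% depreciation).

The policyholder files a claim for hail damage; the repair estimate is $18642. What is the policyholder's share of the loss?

Actual cash value after 30% depreciation: $18642 × 70% = $13049.40.
After the deductible, $13049.40 − $4200 = $8849.40 remains.
That's under the $18125 cap, so the insurer reimburses the full $8849.40.
The policyholder bears the rest of the original loss: $18642 − $8849.40 = $9792.60.

$9792.60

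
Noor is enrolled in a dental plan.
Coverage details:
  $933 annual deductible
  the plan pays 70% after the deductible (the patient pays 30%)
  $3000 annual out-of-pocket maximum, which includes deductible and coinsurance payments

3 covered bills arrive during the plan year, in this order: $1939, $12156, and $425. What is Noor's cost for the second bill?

Claim 1 ($1939): $933 to deductible, leaving $1006; 30% of $1006 = $301.80. Patient owes $1234.80 (running OOP $1234.80).
Claim 2 ($12156): deductible already satisfied, so patient's share is 30% × $12156 = $3646.80. That would push OOP to $4881.60, over the $3000 cap, so patient pays $3000 − $1234.80 = $1765.20.

$1765.20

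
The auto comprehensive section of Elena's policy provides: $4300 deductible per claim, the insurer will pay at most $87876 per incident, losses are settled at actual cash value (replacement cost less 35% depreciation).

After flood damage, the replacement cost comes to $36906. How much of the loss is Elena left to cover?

At 35% depreciation, ACV = $36906 − $12917.10 = $23988.90.
Less the $4300 deductible: $23988.90 − $4300 = $19688.90.
$19688.90 ≤ $87876, so the limit doesn't bind; insurer pays $19688.90.
Out of pocket: $36906 − $19688.90 = $17217.10.

$17217.10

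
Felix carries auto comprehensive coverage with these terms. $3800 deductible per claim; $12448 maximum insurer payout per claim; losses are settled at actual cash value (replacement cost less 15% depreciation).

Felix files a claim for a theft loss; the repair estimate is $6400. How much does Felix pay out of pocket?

$4760

Depreciate 15%: the covered value is $6400 × 0.85 = $5440.
Subtract the deductible: $5440 − $3800 = $1640.
$1640 ≤ $12448, so the limit doesn't bind; insurer pays $1640.
Out of pocket: $6400 − $1640 = $4760.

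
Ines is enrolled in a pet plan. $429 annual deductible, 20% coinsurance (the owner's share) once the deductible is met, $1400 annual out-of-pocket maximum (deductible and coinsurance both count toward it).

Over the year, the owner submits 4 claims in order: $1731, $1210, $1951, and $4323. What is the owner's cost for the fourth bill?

$78.40

Bill 1, $1731: $429 to deductible, leaving $1302; 20% of $1302 = $260.40. Cost to owner: $689.40. OOP to date $689.40.
Bill 2, $1210: 20% coinsurance on $1210 = $242. Cost to owner: $242. OOP to date $931.40.
Bill 3, $1951: deductible already satisfied, so owner's share is 20% × $1951 = $390.20. Owner owes $390.20 (running OOP $1321.60).
Bill 4, $4323: 20% coinsurance on $4323 = $864.60. OOP would hit $2186.20 > $1400, so the cap limits the owner to $1400 − $1321.60 = $78.40.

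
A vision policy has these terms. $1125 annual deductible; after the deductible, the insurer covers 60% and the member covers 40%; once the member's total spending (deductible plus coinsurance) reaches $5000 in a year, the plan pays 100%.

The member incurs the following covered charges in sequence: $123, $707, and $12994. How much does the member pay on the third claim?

$4170

Bill 1, $123: all of it applies to the deductible. Member owes $123 (running OOP $123).
Bill 2, $707: all of it applies to the deductible. Member pays $707; OOP now $830.
Bill 3, $12994: $295 to deductible, leaving $12699; 40% of $12699 = $5079.60. Claim cost before the cap: $295 + $5079.60 = $5374.60. That would push OOP to $6204.60, over the $5000 cap, so member pays $5000 − $830 = $4170.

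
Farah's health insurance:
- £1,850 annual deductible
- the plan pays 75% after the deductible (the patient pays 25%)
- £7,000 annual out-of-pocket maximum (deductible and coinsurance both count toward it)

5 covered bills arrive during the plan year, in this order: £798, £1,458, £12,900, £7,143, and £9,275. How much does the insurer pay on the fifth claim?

£9,237.25

Claim 1 (£798): entire amount goes to the deductible. Cost to patient: £798. OOP to date £798. Insurer: £798 − £798 = £0.
Claim 2 (£1,458): £1,052 finishes the deductible; £406 goes to coinsurance; coinsurance £406 × 25% = £101.50. Patient owes £1,153.50 (running OOP £1,951.50). Plan pays £1,458 − £1,153.50 = £304.50.
Claim 3 (£12,900): deductible already satisfied, so patient's share is 25% × £12,900 = £3,225. Patient owes £3,225 (running OOP £5,176.50). Insurer: £12,900 − £3,225 = £9,675.
Claim 4 (£7,143): deductible met; 25% of £7,143 = £1,785.75. Cost to patient: £1,785.75. OOP to date £6,962.25. Insurer: £7,143 − £1,785.75 = £5,357.25.
Claim 5 (£9,275): deductible already satisfied, so patient's share is 25% × £9,275 = £2,318.75. Adding that to £6,962.25 gives £9,281, past the £7,000 cap; patient pays only £7,000 − £6,962.25 = £37.75. Plan pays £9,275 − £37.75 = £9,237.25.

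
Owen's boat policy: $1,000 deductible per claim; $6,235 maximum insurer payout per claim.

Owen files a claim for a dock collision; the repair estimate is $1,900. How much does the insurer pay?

Less the $1,000 deductible: $1,900 − $1,000 = $900.
That's under the $6,235 cap, so the insurer reimburses the full $900.

$900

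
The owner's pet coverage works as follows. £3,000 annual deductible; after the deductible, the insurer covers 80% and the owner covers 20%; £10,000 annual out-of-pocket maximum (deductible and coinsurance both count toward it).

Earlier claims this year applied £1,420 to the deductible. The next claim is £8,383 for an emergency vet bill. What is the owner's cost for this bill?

£2,940.60

£1,420 of the £3,000 deductible is already met, leaving £1,580.
The remaining £6,803 (= £8,383 − £1,580) moves to coinsurance.
Coinsurance: £6,803 × 20% = £1,360.60.
Owner responsibility before any cap: £1,580 + £1,360.60 = £2,940.60.
Cumulative spending £1,420 + £2,940.60 = £4,360.60 stays under the £10,000 maximum.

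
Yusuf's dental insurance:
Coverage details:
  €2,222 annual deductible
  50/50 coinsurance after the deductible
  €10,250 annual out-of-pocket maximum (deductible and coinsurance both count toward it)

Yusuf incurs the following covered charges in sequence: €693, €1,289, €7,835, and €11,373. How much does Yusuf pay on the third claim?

Bill 1, €693: entire amount goes to the deductible. Patient owes €693 (running OOP €693).
Bill 2, €1,289: entire amount goes to the deductible. Patient pays €1,289; OOP now €1,982.
Bill 3, €7,835: €240 to deductible, leaving €7,595; coinsurance €7,595 × 50% = €3,797.50. Cost to patient: €4,037.50. OOP to date €6,019.50.

€4,037.50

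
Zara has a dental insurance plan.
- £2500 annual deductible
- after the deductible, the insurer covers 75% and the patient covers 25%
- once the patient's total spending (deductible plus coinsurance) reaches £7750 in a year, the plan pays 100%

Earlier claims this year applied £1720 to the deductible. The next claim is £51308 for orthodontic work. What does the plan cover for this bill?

£45278

Deductible still to meet: £2500 − £1720 = £780.
That leaves £51308 − £780 = £50528 for coinsurance.
Coinsurance: £50528 × 25% = £12632.
That puts the patient's cost at £780 + £12632 = £13412 before any cap.
Adding £13412 to the £1720 already spent would give £15132, which exceeds the £7750 cap; the patient pays just £7750 − £1720 = £6030.
The plan picks up £51308 − £6030 = £45278.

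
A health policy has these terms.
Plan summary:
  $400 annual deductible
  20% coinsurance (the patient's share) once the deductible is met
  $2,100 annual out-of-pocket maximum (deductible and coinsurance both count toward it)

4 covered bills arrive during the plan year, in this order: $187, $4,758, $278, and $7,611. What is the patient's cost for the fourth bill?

Claim 1 ($187): all of it applies to the deductible. Patient pays $187; OOP now $187.
Claim 2 ($4,758): $213 finishes the deductible; $4,545 goes to coinsurance; coinsurance $4,545 × 20% = $909. Cost to patient: $1,122. OOP to date $1,309.
Claim 3 ($278): deductible met; 20% of $278 = $55.60. Patient pays $55.60; OOP now $1,364.60.
Claim 4 ($7,611): deductible already satisfied, so patient's share is 20% × $7,611 = $1,522.20. OOP would hit $2,886.80 > $2,100, so the cap limits the patient to $2,100 − $1,364.60 = $735.40.

$735.40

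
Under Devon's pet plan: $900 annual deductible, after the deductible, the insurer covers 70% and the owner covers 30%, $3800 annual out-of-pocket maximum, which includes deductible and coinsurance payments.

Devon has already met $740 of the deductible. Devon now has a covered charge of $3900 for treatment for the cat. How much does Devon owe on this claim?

Remaining deductible: $900 − $740 = $160.
The remaining $3740 (= $3900 − $160) moves to coinsurance.
Coinsurance: $3740 × 30% = $1122.
Owner responsibility before any cap: $160 + $1122 = $1282.
Year-to-date out-of-pocket becomes $740 + $1282 = $2022, still under the $3800 maximum, so no cap applies.

$1282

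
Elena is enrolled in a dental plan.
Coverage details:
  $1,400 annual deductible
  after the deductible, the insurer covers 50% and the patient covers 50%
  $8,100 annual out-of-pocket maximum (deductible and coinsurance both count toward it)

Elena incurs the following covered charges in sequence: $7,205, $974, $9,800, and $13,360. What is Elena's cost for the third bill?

$3,310.50

Claim 1 — $7,205: $1,400 finishes the deductible; $5,805 goes to coinsurance; patient's 50% is $2,902.50. Patient owes $4,302.50 (running OOP $4,302.50).
Claim 2 — $974: 50% coinsurance on $974 = $487. Cost to patient: $487. OOP to date $4,789.50.
Claim 3 — $9,800: deductible met; 50% of $9,800 = $4,900. Adding that to $4,789.50 gives $9,689.50, past the $8,100 cap; patient pays only $8,100 − $4,789.50 = $3,310.50.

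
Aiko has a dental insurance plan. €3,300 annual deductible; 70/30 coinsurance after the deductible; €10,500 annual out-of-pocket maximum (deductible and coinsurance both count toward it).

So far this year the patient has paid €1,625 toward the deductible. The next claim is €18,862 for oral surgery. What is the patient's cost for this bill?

Deductible still to meet: €3,300 − €1,625 = €1,675.
After the €1,675 deductible portion, €18,862 − €1,675 = €17,187 is subject to coinsurance.
Coinsurance: €17,187 × 30% = €5,156.10.
Patient responsibility before any cap: €1,675 + €5,156.10 = €6,831.10.
Cumulative spending €1,625 + €6,831.10 = €8,456.10 stays under the €10,500 maximum.

€6,831.10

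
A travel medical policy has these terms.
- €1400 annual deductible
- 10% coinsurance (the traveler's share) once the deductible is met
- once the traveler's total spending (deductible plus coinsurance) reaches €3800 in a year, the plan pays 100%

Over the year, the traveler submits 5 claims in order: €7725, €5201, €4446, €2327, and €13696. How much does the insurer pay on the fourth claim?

Bill 1, €7725: €1400 to deductible, leaving €6325; traveler's 10% is €632.50. Traveler pays €2032.50; OOP now €2032.50. Insurer: €7725 − €2032.50 = €5692.50.
Bill 2, €5201: 10% coinsurance on €5201 = €520.10. Cost to traveler: €520.10. OOP to date €2552.60. Insurer: €5201 − €520.10 = €4680.90.
Bill 3, €4446: deductible already satisfied, so traveler's share is 10% × €4446 = €444.60. Cost to traveler: €444.60. OOP to date €2997.20. Plan pays €4446 − €444.60 = €4001.40.
Bill 4, €2327: 10% coinsurance on €2327 = €232.70. Cost to traveler: €232.70. OOP to date €3229.90. Plan pays €2327 − €232.70 = €2094.30.

€2094.30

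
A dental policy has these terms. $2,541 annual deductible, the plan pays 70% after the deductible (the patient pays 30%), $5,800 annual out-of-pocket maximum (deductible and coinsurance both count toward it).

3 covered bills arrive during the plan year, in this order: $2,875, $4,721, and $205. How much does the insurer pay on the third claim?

Bill 1, $2,875: $2,541 to deductible, leaving $334; 30% of $334 = $100.20. Cost to patient: $2,641.20. OOP to date $2,641.20. Plan pays $2,875 − $2,641.20 = $233.80.
Bill 2, $4,721: 30% coinsurance on $4,721 = $1,416.30. Cost to patient: $1,416.30. OOP to date $4,057.50. Plan pays $4,721 − $1,416.30 = $3,304.70.
Bill 3, $205: 30% coinsurance on $205 = $61.50. Patient owes $61.50 (running OOP $4,119). Insurer: $205 − $61.50 = $143.50.

$143.50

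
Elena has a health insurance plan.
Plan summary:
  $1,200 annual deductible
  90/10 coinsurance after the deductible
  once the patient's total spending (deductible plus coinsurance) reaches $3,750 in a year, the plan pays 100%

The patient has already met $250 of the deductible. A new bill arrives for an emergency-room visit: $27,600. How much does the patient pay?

$3,500

Deductible still to meet: $1,200 − $250 = $950.
After the $950 deductible portion, $27,600 − $950 = $26,650 is subject to coinsurance.
Patient's 10% share of $26,650 is $2,665.
That puts the patient's cost at $950 + $2,665 = $3,615 before any cap.
That would bring total out-of-pocket to $3,865, past the $3,750 cap. The patient is capped at $3,750 − $250 = $3,500 on this claim.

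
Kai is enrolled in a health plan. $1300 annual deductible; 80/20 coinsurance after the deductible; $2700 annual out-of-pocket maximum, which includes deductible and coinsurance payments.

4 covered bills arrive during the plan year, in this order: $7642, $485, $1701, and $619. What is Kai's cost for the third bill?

$34.60

Bill 1, $7642: $1300 to deductible, leaving $6342; patient's 20% is $1268.40. Patient owes $2568.40 (running OOP $2568.40).
Bill 2, $485: deductible met; 20% of $485 = $97. Patient owes $97 (running OOP $2665.40).
Bill 3, $1701: 20% coinsurance on $1701 = $340.20. Adding that to $2665.40 gives $3005.60, past the $2700 cap; patient pays only $2700 − $2665.40 = $34.60.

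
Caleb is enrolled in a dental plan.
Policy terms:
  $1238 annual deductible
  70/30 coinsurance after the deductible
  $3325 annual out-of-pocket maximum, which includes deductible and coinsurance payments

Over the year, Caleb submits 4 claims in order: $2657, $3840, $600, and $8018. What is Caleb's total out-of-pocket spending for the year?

$3325

Claim 1 — $2657: $1238 finishes the deductible; $1419 goes to coinsurance; coinsurance $1419 × 30% = $425.70. Cost to patient: $1663.70. OOP to date $1663.70.
Claim 2 — $3840: 30% coinsurance on $3840 = $1152. Patient owes $1152 (running OOP $2815.70).
Claim 3 — $600: deductible already satisfied, so patient's share is 30% × $600 = $180. Patient owes $180 (running OOP $2995.70).
Claim 4 — $8018: deductible met; 30% of $8018 = $2405.40. Adding that to $2995.70 gives $5401.10, past the $3325 cap; patient pays only $3325 − $2995.70 = $329.30.
Summing the patient's payments: $1663.70 + $1152 + $180 + $329.30 = $3325.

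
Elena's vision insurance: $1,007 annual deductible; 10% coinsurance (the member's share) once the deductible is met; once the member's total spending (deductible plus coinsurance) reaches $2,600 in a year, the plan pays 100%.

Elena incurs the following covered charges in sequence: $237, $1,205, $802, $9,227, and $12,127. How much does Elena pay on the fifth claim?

Bill 1, $237: all of it applies to the deductible. Cost to member: $237. OOP to date $237.
Bill 2, $1,205: $770 to deductible, leaving $435; 10% of $435 = $43.50. Cost to member: $813.50. OOP to date $1,050.50.
Bill 3, $802: deductible already satisfied, so member's share is 10% × $802 = $80.20. Member pays $80.20; OOP now $1,130.70.
Bill 4, $9,227: deductible already satisfied, so member's share is 10% × $9,227 = $922.70. Member pays $922.70; OOP now $2,053.40.
Bill 5, $12,127: 10% coinsurance on $12,127 = $1,212.70. Adding that to $2,053.40 gives $3,266.10, past the $2,600 cap; member pays only $2,600 − $2,053.40 = $546.60.

$546.60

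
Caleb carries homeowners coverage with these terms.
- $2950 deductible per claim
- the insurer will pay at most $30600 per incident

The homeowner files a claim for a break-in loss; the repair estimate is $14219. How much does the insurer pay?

$11269

Subtract the deductible: $14219 − $2950 = $11269.
$11269 ≤ $30600, so the limit doesn't bind; insurer pays $11269.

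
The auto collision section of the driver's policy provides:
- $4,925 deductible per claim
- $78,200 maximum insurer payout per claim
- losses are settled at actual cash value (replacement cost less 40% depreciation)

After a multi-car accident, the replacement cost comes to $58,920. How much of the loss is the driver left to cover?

$28,493

Actual cash value after 40% depreciation: $58,920 × 60% = $35,352.
Subtract the deductible: $35,352 − $4,925 = $30,427.
$30,427 ≤ $78,200, so the limit doesn't bind; insurer pays $30,427.
The driver bears the rest of the original loss: $58,920 − $30,427 = $28,493.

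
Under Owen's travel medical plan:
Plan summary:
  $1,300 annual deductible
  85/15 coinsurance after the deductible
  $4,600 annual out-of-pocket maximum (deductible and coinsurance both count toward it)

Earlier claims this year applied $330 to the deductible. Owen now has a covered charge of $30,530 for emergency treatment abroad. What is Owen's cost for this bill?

$4,270

$330 of the $1,300 deductible is already met, leaving $970.
That leaves $30,530 − $970 = $29,560 for coinsurance.
15% of $29,560 = $4,434 falls to the traveler.
So the traveler owes $970 + $4,434 = $5,404 before any cap.
That would bring total out-of-pocket to $5,734, past the $4,600 cap. The traveler is capped at $4,600 − $330 = $4,270 on this claim.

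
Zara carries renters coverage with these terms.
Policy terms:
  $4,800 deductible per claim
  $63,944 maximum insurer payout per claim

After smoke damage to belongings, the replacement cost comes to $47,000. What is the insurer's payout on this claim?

Subtract the deductible: $47,000 − $4,800 = $42,200.
$42,200 is within the $63,944 limit, so the insurer pays $42,200.

$42,200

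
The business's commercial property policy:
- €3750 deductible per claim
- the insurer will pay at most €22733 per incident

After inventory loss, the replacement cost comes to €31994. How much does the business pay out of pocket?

After the deductible, €31994 − €3750 = €28244 remains.
Since €28244 > €22733, the payout is capped at €22733.
The business bears the rest of the original loss: €31994 − €22733 = €9261.

€9261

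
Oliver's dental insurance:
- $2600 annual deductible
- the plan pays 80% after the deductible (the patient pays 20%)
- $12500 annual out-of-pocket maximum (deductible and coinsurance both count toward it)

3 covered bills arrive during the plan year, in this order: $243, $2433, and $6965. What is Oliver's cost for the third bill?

Claim 1 — $243: all of it applies to the deductible. Patient pays $243; OOP now $243.
Claim 2 — $2433: deductible takes $2357, $76 remains; 20% of $76 = $15.20. Patient pays $2372.20; OOP now $2615.20.
Claim 3 — $6965: deductible met; 20% of $6965 = $1393. Cost to patient: $1393. OOP to date $4008.20.

$1393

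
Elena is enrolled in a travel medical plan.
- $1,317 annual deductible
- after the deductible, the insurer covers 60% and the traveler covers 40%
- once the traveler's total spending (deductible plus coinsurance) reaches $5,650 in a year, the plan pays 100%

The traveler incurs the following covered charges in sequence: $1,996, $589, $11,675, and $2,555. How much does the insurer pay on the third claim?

$7,849.20

Claim 1 ($1,996): $1,317 to deductible, leaving $679; coinsurance $679 × 40% = $271.60. Traveler owes $1,588.60 (running OOP $1,588.60). Plan pays $1,996 − $1,588.60 = $407.40.
Claim 2 ($589): deductible already satisfied, so traveler's share is 40% × $589 = $235.60. Traveler owes $235.60 (running OOP $1,824.20). Plan pays $589 − $235.60 = $353.40.
Claim 3 ($11,675): 40% coinsurance on $11,675 = $4,670. Adding that to $1,824.20 gives $6,494.20, past the $5,650 cap; traveler pays only $5,650 − $1,824.20 = $3,825.80. Insurer: $11,675 − $3,825.80 = $7,849.20.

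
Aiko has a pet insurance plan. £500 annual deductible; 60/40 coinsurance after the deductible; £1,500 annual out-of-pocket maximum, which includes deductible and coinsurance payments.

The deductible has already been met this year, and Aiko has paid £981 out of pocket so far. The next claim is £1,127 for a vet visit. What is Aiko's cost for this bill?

£450.80

With the deductible met, the entire £1,127 is subject to coinsurance.
Owner's 40% share of £1,127 is £450.80.
Cumulative spending £981 + £450.80 = £1,431.80 stays under the £1,500 maximum.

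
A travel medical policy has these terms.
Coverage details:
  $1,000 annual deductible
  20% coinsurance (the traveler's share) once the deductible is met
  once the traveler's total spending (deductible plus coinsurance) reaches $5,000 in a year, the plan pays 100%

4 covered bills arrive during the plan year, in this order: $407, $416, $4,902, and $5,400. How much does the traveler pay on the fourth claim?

#1 ($407): entire amount goes to the deductible. Cost to traveler: $407. OOP to date $407.
#2 ($416): fully absorbed by the deductible. Traveler owes $416 (running OOP $823).
#3 ($4,902): $177 to deductible, leaving $4,725; traveler's 20% is $945. Traveler owes $1,122 (running OOP $1,945).
#4 ($5,400): deductible already satisfied, so traveler's share is 20% × $5,400 = $1,080. Traveler owes $1,080 (running OOP $3,025).

$1,080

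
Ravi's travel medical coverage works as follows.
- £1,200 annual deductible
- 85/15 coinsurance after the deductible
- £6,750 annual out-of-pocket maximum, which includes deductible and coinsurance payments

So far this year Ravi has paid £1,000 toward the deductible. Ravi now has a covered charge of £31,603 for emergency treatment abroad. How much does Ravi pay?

£1,000 of the £1,200 deductible is already met, leaving £200.
That leaves £31,603 − £200 = £31,403 for coinsurance.
15% of £31,403 = £4,710.45 falls to the traveler.
Traveler responsibility before any cap: £200 + £4,710.45 = £4,910.45.
Total out-of-pocket so far would be £1,000 + £4,910.45 = £5,910.45, below the £6,750 cap — no reduction.

£4,910.45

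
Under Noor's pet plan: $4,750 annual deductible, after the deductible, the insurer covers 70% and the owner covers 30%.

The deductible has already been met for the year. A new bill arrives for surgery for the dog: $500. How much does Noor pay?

$150

The deductible is already satisfied, so the full bill goes to coinsurance.
Coinsurance: $500 × 30% = $150.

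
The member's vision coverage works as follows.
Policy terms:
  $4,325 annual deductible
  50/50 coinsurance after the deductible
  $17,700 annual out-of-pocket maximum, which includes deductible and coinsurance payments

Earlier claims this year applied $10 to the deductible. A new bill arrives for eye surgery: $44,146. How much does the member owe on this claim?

$17,690

$10 of the $4,325 deductible is already met, leaving $4,315.
After the $4,315 deductible portion, $44,146 − $4,315 = $39,831 is subject to coinsurance.
Member's 50% share of $39,831 is $19,915.50.
That puts the member's cost at $4,315 + $19,915.50 = $24,230.50 before any cap.
Year-to-date out-of-pocket would reach $10 + $24,230.50 = $24,240.50, above the $17,700 maximum, so the member pays only $17,700 − $10 = $17,690.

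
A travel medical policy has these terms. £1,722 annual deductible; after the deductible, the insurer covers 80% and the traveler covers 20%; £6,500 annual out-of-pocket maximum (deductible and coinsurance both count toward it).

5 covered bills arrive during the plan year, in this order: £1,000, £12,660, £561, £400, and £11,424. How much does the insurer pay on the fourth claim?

Bill 1, £1,000: all of it applies to the deductible. Traveler owes £1,000 (running OOP £1,000). Insurer: £1,000 − £1,000 = £0.
Bill 2, £12,660: deductible takes £722, £11,938 remains; coinsurance £11,938 × 20% = £2,387.60. Traveler owes £3,109.60 (running OOP £4,109.60). Plan pays £12,660 − £3,109.60 = £9,550.40.
Bill 3, £561: 20% coinsurance on £561 = £112.20. Cost to traveler: £112.20. OOP to date £4,221.80. Plan pays £561 − £112.20 = £448.80.
Bill 4, £400: 20% coinsurance on £400 = £80. Cost to traveler: £80. OOP to date £4,301.80. Insurer: £400 − £80 = £320.

£320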